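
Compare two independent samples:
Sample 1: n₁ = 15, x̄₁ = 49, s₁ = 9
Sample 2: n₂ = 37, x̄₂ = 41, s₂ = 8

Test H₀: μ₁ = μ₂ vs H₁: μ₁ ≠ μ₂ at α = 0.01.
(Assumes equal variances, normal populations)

Answer: t = 3.1518, reject H₀

Derivation:
Pooled variance: s²_p = [14×9² + 36×8²]/(50) = 68.7600
s_p = 8.2922
SE = s_p×√(1/n₁ + 1/n₂) = 8.2922×√(1/15 + 1/37) = 2.5382
t = (x̄₁ - x̄₂)/SE = (49 - 41)/2.5382 = 3.1518
df = 50, t-critical = ±2.678
Decision: reject H₀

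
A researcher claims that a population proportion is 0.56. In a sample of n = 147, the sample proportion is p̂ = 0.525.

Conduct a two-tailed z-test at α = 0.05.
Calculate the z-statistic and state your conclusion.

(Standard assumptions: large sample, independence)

H₀: p = 0.56, H₁: p ≠ 0.56
Standard error: SE = √(p₀(1-p₀)/n) = √(0.56×0.44/147) = 0.040941
z-statistic: z = (p̂ - p₀)/SE = (0.525 - 0.56)/0.040941 = -0.8549
Critical value: z_0.025 = ±1.960
p-value = 0.3926
Decision: fail to reject H₀ at α = 0.05

Answer: z = -0.8549, fail to reject H₀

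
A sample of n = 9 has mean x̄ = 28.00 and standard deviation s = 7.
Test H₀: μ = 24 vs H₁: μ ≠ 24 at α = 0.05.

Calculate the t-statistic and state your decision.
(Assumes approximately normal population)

df = n - 1 = 8
SE = s/√n = 7/√9 = 2.3333
t = (x̄ - μ₀)/SE = (28.00 - 24)/2.3333 = 1.7143
Critical value: t_{0.025,8} = ±2.306
p-value ≈ 0.1248
Decision: fail to reject H₀

Answer: t = 1.7143, fail to reject H₀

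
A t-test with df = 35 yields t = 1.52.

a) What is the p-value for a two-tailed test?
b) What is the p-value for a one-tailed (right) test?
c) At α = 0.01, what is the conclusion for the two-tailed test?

Using t-distribution with df = 35:
a) Two-tailed: p = 2×P(T > 1.52) = 0.1375
b) One-tailed: p = P(T > 1.52) = 0.0687
c) 0.1375 ≥ 0.01, fail to reject H₀

Answer: a) 0.1375, b) 0.0687, c) fail to reject H₀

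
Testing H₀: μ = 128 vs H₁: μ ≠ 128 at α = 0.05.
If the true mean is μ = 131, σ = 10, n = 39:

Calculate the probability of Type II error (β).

Answer: β ≈ 0.5344

Derivation:
SE = σ/√n = 10/√39 = 1.6013
Critical values: μ₀ ± z_0.025×SE = 128 ± 1.960×1.6013
Acceptance region: (124.8615, 131.1385)
Under H₁ (μ = 131): z_high = (131.1385 - 131)/1.6013 = 0.0865, z_low = (124.8615 - 131)/1.6013 = -3.8334
β = P(not reject | H₁) = Φ(0.0865) - Φ(-3.8334) ≈ 0.5344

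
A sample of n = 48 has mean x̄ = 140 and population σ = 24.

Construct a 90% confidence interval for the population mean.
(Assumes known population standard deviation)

Answer: (134.3016, 145.6984)

Derivation:
Confidence level: 90%, α = 0.1
z_0.05 = 1.645
SE = σ/√n = 24/√48 = 3.4641
Margin of error = 1.645 × 3.4641 = 5.6984
CI: x̄ ± margin = 140 ± 5.6984
CI: (134.3016, 145.6984)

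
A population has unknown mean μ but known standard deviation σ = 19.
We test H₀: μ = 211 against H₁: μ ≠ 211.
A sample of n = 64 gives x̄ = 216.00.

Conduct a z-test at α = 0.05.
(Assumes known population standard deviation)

Answer: z = 2.1053, reject H₀

Derivation:
Standard error: SE = σ/√n = 19/√64 = 2.3750
z-statistic: z = (x̄ - μ₀)/SE = (216.00 - 211)/2.3750 = 2.1053
Critical value: ±1.960
p-value = 0.0353
Decision: reject H₀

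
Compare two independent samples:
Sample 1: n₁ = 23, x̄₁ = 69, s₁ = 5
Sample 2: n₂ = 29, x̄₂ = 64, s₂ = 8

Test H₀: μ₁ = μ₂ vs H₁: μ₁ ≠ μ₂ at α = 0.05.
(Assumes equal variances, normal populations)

Pooled variance: s²_p = [22×5² + 28×8²]/(50) = 46.8400
s_p = 6.8440
SE = s_p×√(1/n₁ + 1/n₂) = 6.8440×√(1/23 + 1/29) = 1.9109
t = (x̄₁ - x̄₂)/SE = (69 - 64)/1.9109 = 2.6166
df = 50, t-critical = ±2.009
Decision: reject H₀

Answer: t = 2.6166, reject H₀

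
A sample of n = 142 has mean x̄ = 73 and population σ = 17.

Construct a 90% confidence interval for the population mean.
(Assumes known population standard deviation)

Answer: (70.6532, 75.3468)

Derivation:
Confidence level: 90%, α = 0.1
z_0.05 = 1.645
SE = σ/√n = 17/√142 = 1.4266
Margin of error = 1.645 × 1.4266 = 2.3468
CI: x̄ ± margin = 73 ± 2.3468
CI: (70.6532, 75.3468)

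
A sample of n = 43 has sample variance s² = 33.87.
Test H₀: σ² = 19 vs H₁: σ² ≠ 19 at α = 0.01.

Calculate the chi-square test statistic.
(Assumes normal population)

Answer: χ² = 74.8705, reject H₀

Derivation:
df = n - 1 = 42
χ² = (n-1)s²/σ₀² = 42×33.87/19 = 74.8705
Critical values: χ²_{0.995,42} = 22.138, χ²_{0.005,42} = 69.336
Rejection region: χ² < 22.138 or χ² > 69.336
Decision: reject H₀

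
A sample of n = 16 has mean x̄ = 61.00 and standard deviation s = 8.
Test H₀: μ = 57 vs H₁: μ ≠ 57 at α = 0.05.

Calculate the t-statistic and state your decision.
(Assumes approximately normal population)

df = n - 1 = 15
SE = s/√n = 8/√16 = 2.0000
t = (x̄ - μ₀)/SE = (61.00 - 57)/2.0000 = 2.0000
Critical value: t_{0.025,15} = ±2.131
p-value ≈ 0.0639
Decision: fail to reject H₀

Answer: t = 2.0000, fail to reject H₀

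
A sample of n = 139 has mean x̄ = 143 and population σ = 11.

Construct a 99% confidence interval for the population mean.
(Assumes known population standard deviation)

Confidence level: 99%, α = 0.01
z_0.005 = 2.576
SE = σ/√n = 11/√139 = 0.9330
Margin of error = 2.576 × 0.9330 = 2.4034
CI: x̄ ± margin = 143 ± 2.4034
CI: (140.5966, 145.4034)

Answer: (140.5966, 145.4034)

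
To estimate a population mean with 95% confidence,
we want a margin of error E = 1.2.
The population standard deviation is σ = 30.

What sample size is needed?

Answer: n = 2401

Derivation:
z_0.025 = 1.960
n = (z×σ/E)² = (1.960×30/1.2)²
n = 2401.0000
Already a whole number: n = 2401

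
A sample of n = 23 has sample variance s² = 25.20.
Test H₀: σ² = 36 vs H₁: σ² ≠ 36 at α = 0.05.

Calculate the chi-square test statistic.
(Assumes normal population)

df = n - 1 = 22
χ² = (n-1)s²/σ₀² = 22×25.20/36 = 15.4000
Critical values: χ²_{0.975,22} = 10.982, χ²_{0.025,22} = 36.781
Rejection region: χ² < 10.982 or χ² > 36.781
Decision: fail to reject H₀

Answer: χ² = 15.4000, fail to reject H₀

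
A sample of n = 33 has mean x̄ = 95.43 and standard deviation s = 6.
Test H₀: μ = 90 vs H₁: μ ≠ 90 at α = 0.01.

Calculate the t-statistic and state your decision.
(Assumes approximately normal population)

df = n - 1 = 32
SE = s/√n = 6/√33 = 1.0445
t = (x̄ - μ₀)/SE = (95.43 - 90)/1.0445 = 5.1987
Critical value: t_{0.005,32} = ±2.738
p-value < 0.0001
Decision: reject H₀

Answer: t = 5.1987, reject H₀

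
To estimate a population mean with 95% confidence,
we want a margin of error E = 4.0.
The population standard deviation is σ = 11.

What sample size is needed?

z_0.025 = 1.960
n = (z×σ/E)² = (1.960×11/4.0)²
n = 29.0521
Round up: n = 30

Answer: n = 30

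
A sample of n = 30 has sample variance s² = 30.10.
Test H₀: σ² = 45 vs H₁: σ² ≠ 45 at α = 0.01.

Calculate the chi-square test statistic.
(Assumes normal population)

Answer: χ² = 19.3978, fail to reject H₀

Derivation:
df = n - 1 = 29
χ² = (n-1)s²/σ₀² = 29×30.10/45 = 19.3978
Critical values: χ²_{0.995,29} = 13.121, χ²_{0.005,29} = 52.336
Rejection region: χ² < 13.121 or χ² > 52.336
Decision: fail to reject H₀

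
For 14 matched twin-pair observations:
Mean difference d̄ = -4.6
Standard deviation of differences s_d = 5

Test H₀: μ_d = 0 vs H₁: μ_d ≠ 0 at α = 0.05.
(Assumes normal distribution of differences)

df = n - 1 = 13
SE = s_d/√n = 5/√14 = 1.3363
t = d̄/SE = -4.6/1.3363 = -3.4423
Critical value: t_{0.025,13} = ±2.160
p-value ≈ 0.0044
Decision: reject H₀

Answer: t = -3.4423, reject H₀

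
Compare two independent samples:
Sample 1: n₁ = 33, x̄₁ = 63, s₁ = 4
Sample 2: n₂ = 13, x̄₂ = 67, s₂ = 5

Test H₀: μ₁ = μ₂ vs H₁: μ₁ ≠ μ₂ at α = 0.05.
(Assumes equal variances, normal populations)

Answer: t = -2.8435, reject H₀

Derivation:
Pooled variance: s²_p = [32×4² + 12×5²]/(44) = 18.4545
s_p = 4.2959
SE = s_p×√(1/n₁ + 1/n₂) = 4.2959×√(1/33 + 1/13) = 1.4067
t = (x̄₁ - x̄₂)/SE = (63 - 67)/1.4067 = -2.8435
df = 44, t-critical = ±2.015
Decision: reject H₀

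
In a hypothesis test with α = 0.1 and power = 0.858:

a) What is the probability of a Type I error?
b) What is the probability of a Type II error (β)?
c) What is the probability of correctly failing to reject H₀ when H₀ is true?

Answer: a) 0.1, b) 0.142, c) 0.9

Derivation:
a) Type I error probability = α = 0.1
b) Power = P(reject H₀ | H₁ true) = 1 - β = 0.858, so Type II error probability = β = 1 - Power = 0.142
c) P(fail to reject H₀ | H₀ true) = 1 - α = 0.9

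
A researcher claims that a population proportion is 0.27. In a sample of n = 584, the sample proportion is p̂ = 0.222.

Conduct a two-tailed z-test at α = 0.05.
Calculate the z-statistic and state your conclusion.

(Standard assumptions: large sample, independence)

Answer: z = -2.6128, reject H₀

Derivation:
H₀: p = 0.27, H₁: p ≠ 0.27
Standard error: SE = √(p₀(1-p₀)/n) = √(0.27×0.73/584) = 0.018371
z-statistic: z = (p̂ - p₀)/SE = (0.222 - 0.27)/0.018371 = -2.6128
Critical value: z_0.025 = ±1.960
p-value = 0.0090
Decision: reject H₀ at α = 0.05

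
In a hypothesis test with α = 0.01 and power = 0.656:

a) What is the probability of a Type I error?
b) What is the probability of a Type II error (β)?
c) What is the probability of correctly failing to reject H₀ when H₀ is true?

a) Type I error probability = α = 0.01
b) Power = P(reject H₀ | H₁ true) = 1 - β = 0.656, so Type II error probability = β = 1 - Power = 0.344
c) P(fail to reject H₀ | H₀ true) = 1 - α = 0.99

Answer: a) 0.01, b) 0.344, c) 0.99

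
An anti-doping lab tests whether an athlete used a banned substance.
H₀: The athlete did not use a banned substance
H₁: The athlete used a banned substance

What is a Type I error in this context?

Type I error (α): Rejecting H₀ when H₀ is true
Type II error (β): Failing to reject H₀ when H₁ is true

Answer: Falsely accusing a clean athlete of doping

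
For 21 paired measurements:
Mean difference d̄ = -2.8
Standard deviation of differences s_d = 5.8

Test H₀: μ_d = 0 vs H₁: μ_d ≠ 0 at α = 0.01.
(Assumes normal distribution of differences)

Answer: t = -2.2122, fail to reject H₀

Derivation:
df = n - 1 = 20
SE = s_d/√n = 5.8/√21 = 1.2657
t = d̄/SE = -2.8/1.2657 = -2.2122
Critical value: t_{0.005,20} = ±2.845
p-value ≈ 0.0388
Decision: fail to reject H₀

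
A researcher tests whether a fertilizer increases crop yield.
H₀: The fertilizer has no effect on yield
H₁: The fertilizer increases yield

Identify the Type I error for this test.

A Type I error (probability α) occurs when we reject a true H₀.
A Type II error (probability β) occurs when we fail to reject a false H₀.

Answer: Concluding the fertilizer works when it doesn't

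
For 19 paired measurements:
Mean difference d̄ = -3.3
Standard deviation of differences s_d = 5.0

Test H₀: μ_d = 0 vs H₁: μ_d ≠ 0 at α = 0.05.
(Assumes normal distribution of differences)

df = n - 1 = 18
SE = s_d/√n = 5.0/√19 = 1.1471
t = d̄/SE = -3.3/1.1471 = -2.8768
Critical value: t_{0.025,18} = ±2.101
p-value ≈ 0.0100
Decision: reject H₀

Answer: t = -2.8768, reject H₀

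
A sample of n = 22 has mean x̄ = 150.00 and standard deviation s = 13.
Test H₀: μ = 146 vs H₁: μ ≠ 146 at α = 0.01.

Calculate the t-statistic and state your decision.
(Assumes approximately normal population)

Answer: t = 1.4432, fail to reject H₀

Derivation:
df = n - 1 = 21
SE = s/√n = 13/√22 = 2.7716
t = (x̄ - μ₀)/SE = (150.00 - 146)/2.7716 = 1.4432
Critical value: t_{0.005,21} = ±2.831
p-value ≈ 0.1637
Decision: fail to reject H₀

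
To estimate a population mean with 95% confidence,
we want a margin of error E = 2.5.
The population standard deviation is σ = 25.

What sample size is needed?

z_0.025 = 1.960
n = (z×σ/E)² = (1.960×25/2.5)²
n = 384.1600
Round up: n = 385

Answer: n = 385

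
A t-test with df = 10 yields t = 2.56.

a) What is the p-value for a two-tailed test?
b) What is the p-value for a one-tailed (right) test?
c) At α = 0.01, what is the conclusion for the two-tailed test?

Using t-distribution with df = 10:
a) Two-tailed: p = 2×P(T > 2.56) = 0.0284
b) One-tailed: p = P(T > 2.56) = 0.0142
c) 0.0284 ≥ 0.01, fail to reject H₀

Answer: a) 0.0284, b) 0.0142, c) fail to reject H₀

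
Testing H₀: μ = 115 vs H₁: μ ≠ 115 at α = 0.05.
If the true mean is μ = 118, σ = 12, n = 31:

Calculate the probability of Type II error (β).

Answer: β ≈ 0.7146

Derivation:
SE = σ/√n = 12/√31 = 2.1553
Critical values: μ₀ ± z_0.025×SE = 115 ± 1.960×2.1553
Acceptance region: (110.7756, 119.2244)
Under H₁ (μ = 118): z_high = (119.2244 - 118)/2.1553 = 0.5681, z_low = (110.7756 - 118)/2.1553 = -3.3519
β = P(not reject | H₁) = Φ(0.5681) - Φ(-3.3519) ≈ 0.7146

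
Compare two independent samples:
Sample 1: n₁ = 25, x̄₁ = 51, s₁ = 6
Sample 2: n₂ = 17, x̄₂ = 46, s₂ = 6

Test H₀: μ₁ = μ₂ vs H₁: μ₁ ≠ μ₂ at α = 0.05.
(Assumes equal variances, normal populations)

Answer: t = 2.6508, reject H₀

Derivation:
Pooled variance: s²_p = [24×6² + 16×6²]/(40) = 36.0000
s_p = 6.0000
SE = s_p×√(1/n₁ + 1/n₂) = 6.0000×√(1/25 + 1/17) = 1.8862
t = (x̄₁ - x̄₂)/SE = (51 - 46)/1.8862 = 2.6508
df = 40, t-critical = ±2.021
Decision: reject H₀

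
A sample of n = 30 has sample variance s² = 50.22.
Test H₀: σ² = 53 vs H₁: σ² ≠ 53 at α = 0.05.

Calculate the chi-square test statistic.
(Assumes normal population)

df = n - 1 = 29
χ² = (n-1)s²/σ₀² = 29×50.22/53 = 27.4789
Critical values: χ²_{0.975,29} = 16.047, χ²_{0.025,29} = 45.722
Rejection region: χ² < 16.047 or χ² > 45.722
Decision: fail to reject H₀

Answer: χ² = 27.4789, fail to reject H₀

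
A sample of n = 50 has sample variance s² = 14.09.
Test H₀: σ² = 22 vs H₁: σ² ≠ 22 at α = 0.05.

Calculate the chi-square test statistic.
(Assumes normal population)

Answer: χ² = 31.3823, reject H₀

Derivation:
df = n - 1 = 49
χ² = (n-1)s²/σ₀² = 49×14.09/22 = 31.3823
Critical values: χ²_{0.975,49} = 31.555, χ²_{0.025,49} = 70.222
Rejection region: χ² < 31.555 or χ² > 70.222
Decision: reject H₀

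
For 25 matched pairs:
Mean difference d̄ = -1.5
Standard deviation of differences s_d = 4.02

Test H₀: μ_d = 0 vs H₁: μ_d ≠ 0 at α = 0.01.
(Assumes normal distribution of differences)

Answer: t = -1.8657, fail to reject H₀

Derivation:
df = n - 1 = 24
SE = s_d/√n = 4.02/√25 = 0.8040
t = d̄/SE = -1.5/0.8040 = -1.8657
Critical value: t_{0.005,24} = ±2.797
p-value ≈ 0.0744
Decision: fail to reject H₀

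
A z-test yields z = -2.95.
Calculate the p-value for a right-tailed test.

Answer: p-value ≈ 0.9984

Derivation:
For z = -2.95:
p = P(Z > -2.95) = 1 - Φ(-2.95) = 0.9984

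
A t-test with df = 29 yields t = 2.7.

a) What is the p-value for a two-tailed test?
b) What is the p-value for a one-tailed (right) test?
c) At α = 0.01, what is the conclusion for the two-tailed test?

Answer: a) 0.0115, b) 0.0057, c) fail to reject H₀

Derivation:
Using t-distribution with df = 29:
a) Two-tailed: p = 2×P(T > 2.7) = 0.0115
b) One-tailed: p = P(T > 2.7) = 0.0057
c) 0.0115 ≥ 0.01, fail to reject H₀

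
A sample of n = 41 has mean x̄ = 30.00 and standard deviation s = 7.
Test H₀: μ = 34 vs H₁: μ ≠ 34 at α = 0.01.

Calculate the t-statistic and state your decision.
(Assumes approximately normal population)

Answer: t = -3.6590, reject H₀

Derivation:
df = n - 1 = 40
SE = s/√n = 7/√41 = 1.0932
t = (x̄ - μ₀)/SE = (30.00 - 34)/1.0932 = -3.6590
Critical value: t_{0.005,40} = ±2.704
p-value ≈ 0.0007
Decision: reject H₀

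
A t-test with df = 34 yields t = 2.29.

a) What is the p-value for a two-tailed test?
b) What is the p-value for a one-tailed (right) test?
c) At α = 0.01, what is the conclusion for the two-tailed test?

Using t-distribution with df = 34:
a) Two-tailed: p = 2×P(T > 2.29) = 0.0284
b) One-tailed: p = P(T > 2.29) = 0.0142
c) 0.0284 ≥ 0.01, fail to reject H₀

Answer: a) 0.0284, b) 0.0142, c) fail to reject H₀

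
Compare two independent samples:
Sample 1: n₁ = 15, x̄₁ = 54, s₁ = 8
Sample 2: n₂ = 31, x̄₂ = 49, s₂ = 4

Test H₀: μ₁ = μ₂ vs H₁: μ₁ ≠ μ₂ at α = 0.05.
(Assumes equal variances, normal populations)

Answer: t = 2.8427, reject H₀

Derivation:
Pooled variance: s²_p = [14×8² + 30×4²]/(44) = 31.2727
s_p = 5.5922
SE = s_p×√(1/n₁ + 1/n₂) = 5.5922×√(1/15 + 1/31) = 1.7589
t = (x̄₁ - x̄₂)/SE = (54 - 49)/1.7589 = 2.8427
df = 44, t-critical = ±2.015
Decision: reject H₀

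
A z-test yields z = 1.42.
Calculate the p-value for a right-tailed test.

Answer: p-value ≈ 0.0778

Derivation:
For z = 1.42:
p = P(Z > 1.42) = 1 - Φ(1.42) = 0.0778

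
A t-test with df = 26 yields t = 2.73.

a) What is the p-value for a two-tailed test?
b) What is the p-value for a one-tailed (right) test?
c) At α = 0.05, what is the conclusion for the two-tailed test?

Using t-distribution with df = 26:
a) Two-tailed: p = 2×P(T > 2.73) = 0.0112
b) One-tailed: p = P(T > 2.73) = 0.0056
c) 0.0112 < 0.05, reject H₀

Answer: a) 0.0112, b) 0.0056, c) reject H₀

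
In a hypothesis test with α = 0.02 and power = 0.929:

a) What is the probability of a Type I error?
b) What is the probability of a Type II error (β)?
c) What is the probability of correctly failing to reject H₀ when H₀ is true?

a) Type I error probability = α = 0.02
b) Power = P(reject H₀ | H₁ true) = 1 - β = 0.929, so Type II error probability = β = 1 - Power = 0.071
c) P(fail to reject H₀ | H₀ true) = 1 - α = 0.98

Answer: a) 0.02, b) 0.071, c) 0.98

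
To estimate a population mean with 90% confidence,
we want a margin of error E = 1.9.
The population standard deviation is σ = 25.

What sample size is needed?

Answer: n = 469

Derivation:
z_0.05 = 1.645
n = (z×σ/E)² = (1.645×25/1.9)²
n = 468.4946
Round up: n = 469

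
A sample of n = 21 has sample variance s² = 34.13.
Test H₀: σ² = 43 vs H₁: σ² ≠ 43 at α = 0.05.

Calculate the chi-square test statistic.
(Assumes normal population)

Answer: χ² = 15.8744, fail to reject H₀

Derivation:
df = n - 1 = 20
χ² = (n-1)s²/σ₀² = 20×34.13/43 = 15.8744
Critical values: χ²_{0.975,20} = 9.591, χ²_{0.025,20} = 34.170
Rejection region: χ² < 9.591 or χ² > 34.170
Decision: fail to reject H₀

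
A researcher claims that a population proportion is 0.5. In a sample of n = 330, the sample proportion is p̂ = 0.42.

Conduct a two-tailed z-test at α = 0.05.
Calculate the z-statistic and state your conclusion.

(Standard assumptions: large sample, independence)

Answer: z = -2.9066, reject H₀

Derivation:
H₀: p = 0.5, H₁: p ≠ 0.5
Standard error: SE = √(p₀(1-p₀)/n) = √(0.5×0.5/330) = 0.027524
z-statistic: z = (p̂ - p₀)/SE = (0.42 - 0.5)/0.027524 = -2.9066
Critical value: z_0.025 = ±1.960
p-value = 0.0037
Decision: reject H₀ at α = 0.05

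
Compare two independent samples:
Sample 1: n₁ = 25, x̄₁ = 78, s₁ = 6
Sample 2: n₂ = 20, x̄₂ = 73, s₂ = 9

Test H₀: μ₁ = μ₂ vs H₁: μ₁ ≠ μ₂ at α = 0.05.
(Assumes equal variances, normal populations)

Answer: t = 2.2296, reject H₀

Derivation:
Pooled variance: s²_p = [24×6² + 19×9²]/(43) = 55.8837
s_p = 7.4755
SE = s_p×√(1/n₁ + 1/n₂) = 7.4755×√(1/25 + 1/20) = 2.2426
t = (x̄₁ - x̄₂)/SE = (78 - 73)/2.2426 = 2.2296
df = 43, t-critical = ±2.017
Decision: reject H₀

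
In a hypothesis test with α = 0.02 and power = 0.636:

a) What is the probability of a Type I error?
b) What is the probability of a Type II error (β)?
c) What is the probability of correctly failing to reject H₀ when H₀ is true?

Answer: a) 0.02, b) 0.364, c) 0.98

Derivation:
a) Type I error probability = α = 0.02
b) Power = P(reject H₀ | H₁ true) = 1 - β = 0.636, so Type II error probability = β = 1 - Power = 0.364
c) P(fail to reject H₀ | H₀ true) = 1 - α = 0.98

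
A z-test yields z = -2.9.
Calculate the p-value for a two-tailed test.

Answer: p-value ≈ 0.0037

Derivation:
For z = -2.9:
p = 2×P(Z > |-2.9|) = 2×(1 - Φ(2.9)) = 0.0037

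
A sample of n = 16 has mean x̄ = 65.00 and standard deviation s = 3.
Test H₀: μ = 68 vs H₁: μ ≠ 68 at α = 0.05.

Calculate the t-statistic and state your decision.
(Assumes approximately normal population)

df = n - 1 = 15
SE = s/√n = 3/√16 = 0.7500
t = (x̄ - μ₀)/SE = (65.00 - 68)/0.7500 = -4.0000
Critical value: t_{0.025,15} = ±2.131
p-value ≈ 0.0012
Decision: reject H₀

Answer: t = -4.0000, reject H₀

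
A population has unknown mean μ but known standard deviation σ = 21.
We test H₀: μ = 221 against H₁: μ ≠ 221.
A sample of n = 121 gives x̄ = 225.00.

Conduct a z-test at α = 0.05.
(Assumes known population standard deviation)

Standard error: SE = σ/√n = 21/√121 = 1.9091
z-statistic: z = (x̄ - μ₀)/SE = (225.00 - 221)/1.9091 = 2.0952
Critical value: ±1.960
p-value = 0.0362
Decision: reject H₀

Answer: z = 2.0952, reject H₀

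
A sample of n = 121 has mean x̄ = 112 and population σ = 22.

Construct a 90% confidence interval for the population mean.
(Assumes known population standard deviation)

Answer: (108.7100, 115.2900)

Derivation:
Confidence level: 90%, α = 0.1
z_0.05 = 1.645
SE = σ/√n = 22/√121 = 2.0000
Margin of error = 1.645 × 2.0000 = 3.2900
CI: x̄ ± margin = 112 ± 3.2900
CI: (108.7100, 115.2900)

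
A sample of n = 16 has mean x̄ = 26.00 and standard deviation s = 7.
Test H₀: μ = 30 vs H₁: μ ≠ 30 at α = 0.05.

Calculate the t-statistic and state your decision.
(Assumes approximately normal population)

df = n - 1 = 15
SE = s/√n = 7/√16 = 1.7500
t = (x̄ - μ₀)/SE = (26.00 - 30)/1.7500 = -2.2857
Critical value: t_{0.025,15} = ±2.131
p-value ≈ 0.0372
Decision: reject H₀

Answer: t = -2.2857, reject H₀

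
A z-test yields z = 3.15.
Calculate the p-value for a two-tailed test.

Answer: p-value ≈ 0.0016

Derivation:
For z = 3.15:
p = 2×P(Z > |3.15|) = 2×(1 - Φ(3.15)) = 0.0016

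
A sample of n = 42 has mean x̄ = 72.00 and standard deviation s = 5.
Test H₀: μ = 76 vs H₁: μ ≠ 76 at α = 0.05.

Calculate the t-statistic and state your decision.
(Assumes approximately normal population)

Answer: t = -5.1847, reject H₀

Derivation:
df = n - 1 = 41
SE = s/√n = 5/√42 = 0.7715
t = (x̄ - μ₀)/SE = (72.00 - 76)/0.7715 = -5.1847
Critical value: t_{0.025,41} = ±2.020
p-value < 0.0001
Decision: reject H₀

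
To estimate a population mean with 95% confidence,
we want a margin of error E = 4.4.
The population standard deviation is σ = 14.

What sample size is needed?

z_0.025 = 1.960
n = (z×σ/E)² = (1.960×14/4.4)²
n = 38.8922
Round up: n = 39

Answer: n = 39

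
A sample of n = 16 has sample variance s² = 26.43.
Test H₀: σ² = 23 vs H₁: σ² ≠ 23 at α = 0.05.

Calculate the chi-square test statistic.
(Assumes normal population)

df = n - 1 = 15
χ² = (n-1)s²/σ₀² = 15×26.43/23 = 17.2370
Critical values: χ²_{0.975,15} = 6.262, χ²_{0.025,15} = 27.488
Rejection region: χ² < 6.262 or χ² > 27.488
Decision: fail to reject H₀

Answer: χ² = 17.2370, fail to reject H₀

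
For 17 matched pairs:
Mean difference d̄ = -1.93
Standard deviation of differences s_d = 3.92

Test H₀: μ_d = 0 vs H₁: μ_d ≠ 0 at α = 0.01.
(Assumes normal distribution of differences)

Answer: t = -2.0301, fail to reject H₀

Derivation:
df = n - 1 = 16
SE = s_d/√n = 3.92/√17 = 0.9507
t = d̄/SE = -1.93/0.9507 = -2.0301
Critical value: t_{0.005,16} = ±2.921
p-value ≈ 0.0593
Decision: fail to reject H₀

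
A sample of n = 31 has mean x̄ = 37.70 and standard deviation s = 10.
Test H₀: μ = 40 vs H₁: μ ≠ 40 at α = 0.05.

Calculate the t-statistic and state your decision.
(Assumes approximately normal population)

Answer: t = -1.2806, fail to reject H₀

Derivation:
df = n - 1 = 30
SE = s/√n = 10/√31 = 1.7961
t = (x̄ - μ₀)/SE = (37.70 - 40)/1.7961 = -1.2806
Critical value: t_{0.025,30} = ±2.042
p-value ≈ 0.2101
Decision: fail to reject H₀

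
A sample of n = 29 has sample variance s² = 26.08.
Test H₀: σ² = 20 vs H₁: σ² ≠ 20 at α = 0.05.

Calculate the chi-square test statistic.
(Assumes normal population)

Answer: χ² = 36.5120, fail to reject H₀

Derivation:
df = n - 1 = 28
χ² = (n-1)s²/σ₀² = 28×26.08/20 = 36.5120
Critical values: χ²_{0.975,28} = 15.308, χ²_{0.025,28} = 44.461
Rejection region: χ² < 15.308 or χ² > 44.461
Decision: fail to reject H₀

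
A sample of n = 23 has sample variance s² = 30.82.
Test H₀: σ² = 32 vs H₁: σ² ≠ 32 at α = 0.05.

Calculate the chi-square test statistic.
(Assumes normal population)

df = n - 1 = 22
χ² = (n-1)s²/σ₀² = 22×30.82/32 = 21.1887
Critical values: χ²_{0.975,22} = 10.982, χ²_{0.025,22} = 36.781
Rejection region: χ² < 10.982 or χ² > 36.781
Decision: fail to reject H₀

Answer: χ² = 21.1887, fail to reject H₀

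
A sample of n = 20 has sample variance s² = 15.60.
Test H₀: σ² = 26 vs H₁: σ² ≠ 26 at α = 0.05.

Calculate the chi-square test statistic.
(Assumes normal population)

Answer: χ² = 11.4000, fail to reject H₀

Derivation:
df = n - 1 = 19
χ² = (n-1)s²/σ₀² = 19×15.60/26 = 11.4000
Critical values: χ²_{0.975,19} = 8.907, χ²_{0.025,19} = 32.852
Rejection region: χ² < 8.907 or χ² > 32.852
Decision: fail to reject H₀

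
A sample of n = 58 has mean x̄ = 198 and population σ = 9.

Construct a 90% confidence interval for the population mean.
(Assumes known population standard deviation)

Answer: (196.0559, 199.9441)

Derivation:
Confidence level: 90%, α = 0.1
z_0.05 = 1.645
SE = σ/√n = 9/√58 = 1.1818
Margin of error = 1.645 × 1.1818 = 1.9441
CI: x̄ ± margin = 198 ± 1.9441
CI: (196.0559, 199.9441)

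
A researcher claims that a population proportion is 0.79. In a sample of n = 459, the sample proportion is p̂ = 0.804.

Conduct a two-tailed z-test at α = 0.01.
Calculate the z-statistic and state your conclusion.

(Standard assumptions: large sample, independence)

H₀: p = 0.79, H₁: p ≠ 0.79
Standard error: SE = √(p₀(1-p₀)/n) = √(0.79×0.21/459) = 0.019012
z-statistic: z = (p̂ - p₀)/SE = (0.804 - 0.79)/0.019012 = 0.7364
Critical value: z_0.005 = ±2.576
p-value = 0.4615
Decision: fail to reject H₀ at α = 0.01

Answer: z = 0.7364, fail to reject H₀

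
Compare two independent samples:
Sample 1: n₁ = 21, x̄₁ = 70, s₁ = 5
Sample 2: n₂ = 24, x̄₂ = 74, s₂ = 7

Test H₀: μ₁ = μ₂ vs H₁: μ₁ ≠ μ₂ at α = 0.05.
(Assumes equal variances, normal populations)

Pooled variance: s²_p = [20×5² + 23×7²]/(43) = 37.8372
s_p = 6.1512
SE = s_p×√(1/n₁ + 1/n₂) = 6.1512×√(1/21 + 1/24) = 1.8380
t = (x̄₁ - x̄₂)/SE = (70 - 74)/1.8380 = -2.1763
df = 43, t-critical = ±2.017
Decision: reject H₀

Answer: t = -2.1763, reject H₀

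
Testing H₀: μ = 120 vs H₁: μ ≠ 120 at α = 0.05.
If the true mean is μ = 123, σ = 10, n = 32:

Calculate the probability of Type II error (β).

SE = σ/√n = 10/√32 = 1.7678
Critical values: μ₀ ± z_0.025×SE = 120 ± 1.960×1.7678
Acceptance region: (116.5351, 123.4649)
Under H₁ (μ = 123): z_high = (123.4649 - 123)/1.7678 = 0.2630, z_low = (116.5351 - 123)/1.7678 = -3.6570
β = P(not reject | H₁) = Φ(0.2630) - Φ(-3.6570) ≈ 0.6036

Answer: β ≈ 0.6036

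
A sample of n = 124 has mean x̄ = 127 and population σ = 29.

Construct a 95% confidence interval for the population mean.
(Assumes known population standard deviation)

Answer: (121.8956, 132.1044)

Derivation:
Confidence level: 95%, α = 0.05
z_0.025 = 1.960
SE = σ/√n = 29/√124 = 2.6043
Margin of error = 1.960 × 2.6043 = 5.1044
CI: x̄ ± margin = 127 ± 5.1044
CI: (121.8956, 132.1044)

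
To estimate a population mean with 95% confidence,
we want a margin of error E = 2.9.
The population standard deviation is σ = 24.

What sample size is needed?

z_0.025 = 1.960
n = (z×σ/E)² = (1.960×24/2.9)²
n = 263.1108
Round up: n = 264

Answer: n = 264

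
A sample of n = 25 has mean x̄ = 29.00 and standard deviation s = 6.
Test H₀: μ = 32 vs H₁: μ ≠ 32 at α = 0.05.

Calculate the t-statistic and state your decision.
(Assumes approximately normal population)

Answer: t = -2.5000, reject H₀

Derivation:
df = n - 1 = 24
SE = s/√n = 6/√25 = 1.2000
t = (x̄ - μ₀)/SE = (29.00 - 32)/1.2000 = -2.5000
Critical value: t_{0.025,24} = ±2.064
p-value ≈ 0.0197
Decision: reject H₀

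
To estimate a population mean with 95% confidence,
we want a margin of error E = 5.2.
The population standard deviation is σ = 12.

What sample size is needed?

z_0.025 = 1.960
n = (z×σ/E)² = (1.960×12/5.2)²
n = 20.4582
Round up: n = 21

Answer: n = 21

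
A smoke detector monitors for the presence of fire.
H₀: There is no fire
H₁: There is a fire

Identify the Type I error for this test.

A Type I error (probability α) occurs when we reject a true H₀.
A Type II error (probability β) occurs when we fail to reject a false H₀.

Answer: The alarm sounds when there is no fire (false alarm)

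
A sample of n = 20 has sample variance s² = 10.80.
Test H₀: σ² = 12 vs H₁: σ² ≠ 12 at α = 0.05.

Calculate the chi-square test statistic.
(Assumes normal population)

df = n - 1 = 19
χ² = (n-1)s²/σ₀² = 19×10.80/12 = 17.1000
Critical values: χ²_{0.975,19} = 8.907, χ²_{0.025,19} = 32.852
Rejection region: χ² < 8.907 or χ² > 32.852
Decision: fail to reject H₀

Answer: χ² = 17.1000, fail to reject H₀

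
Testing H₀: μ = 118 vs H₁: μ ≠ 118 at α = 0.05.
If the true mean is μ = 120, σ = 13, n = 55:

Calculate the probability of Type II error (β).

SE = σ/√n = 13/√55 = 1.7529
Critical values: μ₀ ± z_0.025×SE = 118 ± 1.960×1.7529
Acceptance region: (114.5643, 121.4357)
Under H₁ (μ = 120): z_high = (121.4357 - 120)/1.7529 = 0.8190, z_low = (114.5643 - 120)/1.7529 = -3.1010
β = P(not reject | H₁) = Φ(0.8190) - Φ(-3.1010) ≈ 0.7926

Answer: β ≈ 0.7926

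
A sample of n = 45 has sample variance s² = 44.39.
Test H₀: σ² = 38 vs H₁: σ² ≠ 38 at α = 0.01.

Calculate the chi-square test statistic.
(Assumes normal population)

df = n - 1 = 44
χ² = (n-1)s²/σ₀² = 44×44.39/38 = 51.3989
Critical values: χ²_{0.995,44} = 23.584, χ²_{0.005,44} = 71.893
Rejection region: χ² < 23.584 or χ² > 71.893
Decision: fail to reject H₀

Answer: χ² = 51.3989, fail to reject H₀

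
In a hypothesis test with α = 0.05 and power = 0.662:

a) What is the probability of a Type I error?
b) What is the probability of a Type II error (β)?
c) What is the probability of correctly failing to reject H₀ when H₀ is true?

Answer: a) 0.05, b) 0.338, c) 0.95

Derivation:
a) Type I error probability = α = 0.05
b) Power = P(reject H₀ | H₁ true) = 1 - β = 0.662, so Type II error probability = β = 1 - Power = 0.338
c) P(fail to reject H₀ | H₀ true) = 1 - α = 0.95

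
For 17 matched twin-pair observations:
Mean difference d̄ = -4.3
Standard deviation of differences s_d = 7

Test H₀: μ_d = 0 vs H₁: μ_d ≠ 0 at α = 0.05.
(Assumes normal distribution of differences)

df = n - 1 = 16
SE = s_d/√n = 7/√17 = 1.6977
t = d̄/SE = -4.3/1.6977 = -2.5328
Critical value: t_{0.025,16} = ±2.120
p-value ≈ 0.0222
Decision: reject H₀

Answer: t = -2.5328, reject H₀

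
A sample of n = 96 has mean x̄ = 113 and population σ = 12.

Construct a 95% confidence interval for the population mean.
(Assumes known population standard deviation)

Answer: (110.5996, 115.4004)

Derivation:
Confidence level: 95%, α = 0.05
z_0.025 = 1.960
SE = σ/√n = 12/√96 = 1.2247
Margin of error = 1.960 × 1.2247 = 2.4004
CI: x̄ ± margin = 113 ± 2.4004
CI: (110.5996, 115.4004)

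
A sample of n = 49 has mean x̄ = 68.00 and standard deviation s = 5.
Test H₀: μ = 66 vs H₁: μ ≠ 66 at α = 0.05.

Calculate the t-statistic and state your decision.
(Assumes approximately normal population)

df = n - 1 = 48
SE = s/√n = 5/√49 = 0.7143
t = (x̄ - μ₀)/SE = (68.00 - 66)/0.7143 = 2.7999
Critical value: t_{0.025,48} = ±2.011
p-value ≈ 0.0073
Decision: reject H₀

Answer: t = 2.7999, reject H₀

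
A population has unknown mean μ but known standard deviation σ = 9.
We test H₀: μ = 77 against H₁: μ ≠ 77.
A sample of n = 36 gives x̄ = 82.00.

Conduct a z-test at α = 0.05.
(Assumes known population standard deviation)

Answer: z = 3.3333, reject H₀

Derivation:
Standard error: SE = σ/√n = 9/√36 = 1.5000
z-statistic: z = (x̄ - μ₀)/SE = (82.00 - 77)/1.5000 = 3.3333
Critical value: ±1.960
p-value = 0.0009
Decision: reject H₀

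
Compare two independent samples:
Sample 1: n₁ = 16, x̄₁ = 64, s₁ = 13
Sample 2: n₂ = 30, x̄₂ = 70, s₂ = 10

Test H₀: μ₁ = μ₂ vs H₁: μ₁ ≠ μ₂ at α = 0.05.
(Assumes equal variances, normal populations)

Pooled variance: s²_p = [15×13² + 29×10²]/(44) = 123.5227
s_p = 11.1141
SE = s_p×√(1/n₁ + 1/n₂) = 11.1141×√(1/16 + 1/30) = 3.4406
t = (x̄₁ - x̄₂)/SE = (64 - 70)/3.4406 = -1.7439
df = 44, t-critical = ±2.015
Decision: fail to reject H₀

Answer: t = -1.7439, fail to reject H₀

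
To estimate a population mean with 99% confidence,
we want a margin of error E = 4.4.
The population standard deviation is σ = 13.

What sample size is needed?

z_0.005 = 2.576
n = (z×σ/E)² = (2.576×13/4.4)²
n = 57.9259
Round up: n = 58

Answer: n = 58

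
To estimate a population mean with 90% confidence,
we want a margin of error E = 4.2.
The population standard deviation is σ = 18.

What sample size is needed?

z_0.05 = 1.645
n = (z×σ/E)² = (1.645×18/4.2)²
n = 49.7025
Round up: n = 50

Answer: n = 50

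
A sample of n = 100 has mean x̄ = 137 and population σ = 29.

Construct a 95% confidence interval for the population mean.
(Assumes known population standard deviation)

Confidence level: 95%, α = 0.05
z_0.025 = 1.960
SE = σ/√n = 29/√100 = 2.9000
Margin of error = 1.960 × 2.9000 = 5.6840
CI: x̄ ± margin = 137 ± 5.6840
CI: (131.3160, 142.6840)

Answer: (131.3160, 142.6840)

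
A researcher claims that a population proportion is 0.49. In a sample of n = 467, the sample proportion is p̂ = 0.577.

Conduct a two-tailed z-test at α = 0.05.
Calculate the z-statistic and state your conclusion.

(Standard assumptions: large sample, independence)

Answer: z = 3.7609, reject H₀

Derivation:
H₀: p = 0.49, H₁: p ≠ 0.49
Standard error: SE = √(p₀(1-p₀)/n) = √(0.49×0.51/467) = 0.023133
z-statistic: z = (p̂ - p₀)/SE = (0.577 - 0.49)/0.023133 = 3.7609
Critical value: z_0.025 = ±1.960
p-value = 0.0002
Decision: reject H₀ at α = 0.05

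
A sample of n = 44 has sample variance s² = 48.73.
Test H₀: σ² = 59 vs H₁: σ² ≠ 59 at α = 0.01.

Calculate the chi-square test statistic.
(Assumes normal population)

df = n - 1 = 43
χ² = (n-1)s²/σ₀² = 43×48.73/59 = 35.5151
Critical values: χ²_{0.995,43} = 22.859, χ²_{0.005,43} = 70.616
Rejection region: χ² < 22.859 or χ² > 70.616
Decision: fail to reject H₀

Answer: χ² = 35.5151, fail to reject H₀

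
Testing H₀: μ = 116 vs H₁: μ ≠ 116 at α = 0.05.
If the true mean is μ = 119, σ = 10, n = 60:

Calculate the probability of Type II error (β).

SE = σ/√n = 10/√60 = 1.2910
Critical values: μ₀ ± z_0.025×SE = 116 ± 1.960×1.2910
Acceptance region: (113.4696, 118.5304)
Under H₁ (μ = 119): z_high = (118.5304 - 119)/1.2910 = -0.3637, z_low = (113.4696 - 119)/1.2910 = -4.2838
β = P(not reject | H₁) = Φ(-0.3637) - Φ(-4.2838) ≈ 0.3580

Answer: β ≈ 0.3580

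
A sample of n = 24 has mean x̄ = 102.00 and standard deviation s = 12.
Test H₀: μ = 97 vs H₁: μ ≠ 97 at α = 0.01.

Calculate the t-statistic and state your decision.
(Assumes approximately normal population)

Answer: t = 2.0412, fail to reject H₀

Derivation:
df = n - 1 = 23
SE = s/√n = 12/√24 = 2.4495
t = (x̄ - μ₀)/SE = (102.00 - 97)/2.4495 = 2.0412
Critical value: t_{0.005,23} = ±2.807
p-value ≈ 0.0529
Decision: fail to reject H₀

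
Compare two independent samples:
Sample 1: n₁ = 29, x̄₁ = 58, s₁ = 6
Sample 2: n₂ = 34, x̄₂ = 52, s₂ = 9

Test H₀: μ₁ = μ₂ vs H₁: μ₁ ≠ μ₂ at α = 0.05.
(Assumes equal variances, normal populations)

Answer: t = 3.0556, reject H₀

Derivation:
Pooled variance: s²_p = [28×6² + 33×9²]/(61) = 60.3443
s_p = 7.7682
SE = s_p×√(1/n₁ + 1/n₂) = 7.7682×√(1/29 + 1/34) = 1.9636
t = (x̄₁ - x̄₂)/SE = (58 - 52)/1.9636 = 3.0556
df = 61, t-critical = ±2.000
Decision: reject H₀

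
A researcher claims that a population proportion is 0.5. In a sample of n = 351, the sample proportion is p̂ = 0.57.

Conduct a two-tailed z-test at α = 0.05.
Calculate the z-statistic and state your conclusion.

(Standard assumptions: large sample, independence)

Answer: z = 2.6229, reject H₀

Derivation:
H₀: p = 0.5, H₁: p ≠ 0.5
Standard error: SE = √(p₀(1-p₀)/n) = √(0.5×0.5/351) = 0.026688
z-statistic: z = (p̂ - p₀)/SE = (0.57 - 0.5)/0.026688 = 2.6229
Critical value: z_0.025 = ±1.960
p-value = 0.0087
Decision: reject H₀ at α = 0.05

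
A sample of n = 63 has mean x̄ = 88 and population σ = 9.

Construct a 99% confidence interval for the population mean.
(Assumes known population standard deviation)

Answer: (85.0791, 90.9209)

Derivation:
Confidence level: 99%, α = 0.01
z_0.005 = 2.576
SE = σ/√n = 9/√63 = 1.1339
Margin of error = 2.576 × 1.1339 = 2.9209
CI: x̄ ± margin = 88 ± 2.9209
CI: (85.0791, 90.9209)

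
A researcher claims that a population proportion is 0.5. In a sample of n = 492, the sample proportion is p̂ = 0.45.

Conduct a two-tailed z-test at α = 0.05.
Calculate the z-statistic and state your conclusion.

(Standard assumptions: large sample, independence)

H₀: p = 0.5, H₁: p ≠ 0.5
Standard error: SE = √(p₀(1-p₀)/n) = √(0.5×0.5/492) = 0.022542
z-statistic: z = (p̂ - p₀)/SE = (0.45 - 0.5)/0.022542 = -2.2181
Critical value: z_0.025 = ±1.960
p-value = 0.0265
Decision: reject H₀ at α = 0.05

Answer: z = -2.2181, reject H₀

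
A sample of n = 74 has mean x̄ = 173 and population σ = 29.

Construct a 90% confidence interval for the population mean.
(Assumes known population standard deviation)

Confidence level: 90%, α = 0.1
z_0.05 = 1.645
SE = σ/√n = 29/√74 = 3.3712
Margin of error = 1.645 × 3.3712 = 5.5456
CI: x̄ ± margin = 173 ± 5.5456
CI: (167.4544, 178.5456)

Answer: (167.4544, 178.5456)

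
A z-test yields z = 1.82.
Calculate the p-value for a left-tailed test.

Answer: p-value ≈ 0.9656

Derivation:
For z = 1.82:
p = P(Z < 1.82) = Φ(1.82) = 0.9656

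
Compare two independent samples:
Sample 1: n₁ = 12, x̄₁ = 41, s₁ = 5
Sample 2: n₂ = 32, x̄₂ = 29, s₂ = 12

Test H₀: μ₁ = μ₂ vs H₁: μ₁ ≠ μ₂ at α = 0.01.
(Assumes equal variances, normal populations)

Pooled variance: s²_p = [11×5² + 31×12²]/(42) = 112.8333
s_p = 10.6223
SE = s_p×√(1/n₁ + 1/n₂) = 10.6223×√(1/12 + 1/32) = 3.5957
t = (x̄₁ - x̄₂)/SE = (41 - 29)/3.5957 = 3.3373
df = 42, t-critical = ±2.698
Decision: reject H₀

Answer: t = 3.3373, reject H₀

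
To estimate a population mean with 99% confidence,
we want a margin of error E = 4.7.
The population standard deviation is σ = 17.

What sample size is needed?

Answer: n = 87

Derivation:
z_0.005 = 2.576
n = (z×σ/E)² = (2.576×17/4.7)²
n = 86.8148
Round up: n = 87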